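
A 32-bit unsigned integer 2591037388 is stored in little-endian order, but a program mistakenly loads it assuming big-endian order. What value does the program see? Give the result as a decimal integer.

3424088218

2591037388 in 32-bit hexadecimal is 0x9A7017CC.
Stored little-endian, the bytes at ascending addresses are CC 17 70 9A.
Read back as big-endian, the last byte is least significant, giving 0xCC17709A.
0xCC17709A = 3424088218.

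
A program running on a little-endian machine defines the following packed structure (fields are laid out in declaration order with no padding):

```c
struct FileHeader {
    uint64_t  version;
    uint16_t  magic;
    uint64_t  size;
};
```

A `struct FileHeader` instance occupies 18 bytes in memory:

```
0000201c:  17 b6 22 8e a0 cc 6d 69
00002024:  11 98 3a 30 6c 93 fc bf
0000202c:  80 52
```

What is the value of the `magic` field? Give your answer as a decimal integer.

`magic` follows `version` (8 bytes), so it starts at byte offset 8 and occupies 2 bytes.
Bytes at offsets 8..9: 11 98.
Little-endian stores the least-significant byte at the lowest address.
Reassemble most-significant byte first: 98 11 → 0x9811.
0x9811 = 38929.

38929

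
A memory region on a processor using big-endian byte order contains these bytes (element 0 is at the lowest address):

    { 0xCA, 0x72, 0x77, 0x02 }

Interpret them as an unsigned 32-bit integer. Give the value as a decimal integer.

In big-endian order the high byte comes first in memory.
The bytes are already most-significant first: 0xCA727702.
0xCA727702 = 3396499202.

3396499202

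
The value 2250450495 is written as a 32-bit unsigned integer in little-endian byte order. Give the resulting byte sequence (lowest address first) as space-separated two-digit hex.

2250450495 in hexadecimal, padded to 32 bits, is 0x8623263F.
Split into bytes (most-significant first): 86 23 26 3F.
In little-endian order the low byte comes first in memory.
So at ascending addresses the bytes are 3F 26 23 86.

3F 26 23 86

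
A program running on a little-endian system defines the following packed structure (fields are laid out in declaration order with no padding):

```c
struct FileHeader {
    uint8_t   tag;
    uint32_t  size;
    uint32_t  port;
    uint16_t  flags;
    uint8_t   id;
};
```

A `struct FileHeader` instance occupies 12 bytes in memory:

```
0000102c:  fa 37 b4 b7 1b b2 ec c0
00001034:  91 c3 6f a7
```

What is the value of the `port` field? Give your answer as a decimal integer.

2445339826

`port` follows `tag` (1 B), `size` (4 B), so it starts at offset 1 + 4 = 5 and occupies 4 bytes.
Bytes at offsets 5..8: B2 EC C0 91.
In little-endian order the low byte comes first in memory.
Reassemble most-significant byte first: 91 C0 EC B2 → 0x91C0ECB2.
0x91C0ECB2 = 2445339826.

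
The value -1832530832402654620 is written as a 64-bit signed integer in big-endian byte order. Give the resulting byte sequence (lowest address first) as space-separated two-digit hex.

Two's complement of -1832530832402654620 in 64 bits: 1832530832402654620 = 0x196E7515394FA59C; invert → 0xE6918AEAC6B05A63; add 1 → 0xE6918AEAC6B05A64.
Split into bytes (most-significant first): E6 91 8A EA C6 B0 5A 64.
Big-endian: lowest address holds the most-significant byte.
So the memory order matches the most-significant-first order: E6 91 8A EA C6 B0 5A 64.

E6 91 8A EA C6 B0 5A 64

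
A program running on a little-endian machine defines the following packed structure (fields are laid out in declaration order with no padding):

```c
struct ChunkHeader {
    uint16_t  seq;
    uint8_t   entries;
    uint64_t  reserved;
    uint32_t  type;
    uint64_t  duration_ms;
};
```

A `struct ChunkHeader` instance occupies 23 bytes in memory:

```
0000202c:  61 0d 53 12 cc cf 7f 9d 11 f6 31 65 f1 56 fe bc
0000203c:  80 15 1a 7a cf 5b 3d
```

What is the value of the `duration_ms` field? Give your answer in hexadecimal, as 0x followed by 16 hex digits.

0x3D5BCF7A1A1580BC

`duration_ms` follows `seq` (2 B), `entries` (1 B), `reserved` (8 B), `type` (4 B), so it starts at offset 2 + 1 + 8 + 4 = 15 and occupies 8 bytes.
Bytes at offsets 15..22: BC 80 15 1A 7A CF 5B 3D.
Little-endian: lowest address holds the least-significant byte.
Reassemble most-significant byte first: 3D 5B CF 7A 1A 15 80 BC → 0x3D5BCF7A1A1580BC.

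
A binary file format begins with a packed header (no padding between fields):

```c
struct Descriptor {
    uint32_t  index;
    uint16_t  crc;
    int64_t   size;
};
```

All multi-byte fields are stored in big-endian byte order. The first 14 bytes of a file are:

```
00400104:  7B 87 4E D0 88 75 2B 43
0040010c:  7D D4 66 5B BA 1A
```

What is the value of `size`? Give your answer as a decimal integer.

`size` follows `index` (4 B), `crc` (2 B), so it starts at offset 4 + 2 = 6 and occupies 8 bytes.
Bytes at offsets 6..13: 2B 43 7D D4 66 5B BA 1A.
Big-endian: lowest address holds the most-significant byte.
The bytes are already most-significant first: 0x2B437DD4665BBA1A.
0x2B437DD4665BBA1A = 3117473718274341402.

3117473718274341402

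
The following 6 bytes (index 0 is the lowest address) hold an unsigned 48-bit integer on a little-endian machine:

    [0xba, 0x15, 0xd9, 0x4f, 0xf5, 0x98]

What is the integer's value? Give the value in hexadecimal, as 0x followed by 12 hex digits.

0x98F54FD915BA

In little-endian order the low byte comes first in memory.
Reassemble most-significant byte first: 98 F5 4F D9 15 BA → 0x98F54FD915BA.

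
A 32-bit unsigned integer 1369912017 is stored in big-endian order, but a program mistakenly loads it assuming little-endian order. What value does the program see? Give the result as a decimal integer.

3509757777

1369912017 in 32-bit hexadecimal is 0x51A732D1.
Stored big-endian, the bytes at ascending addresses are 51 A7 32 D1.
Read back as little-endian, the first byte is least significant, giving 0xD132A751.
0xD132A751 = 3509757777.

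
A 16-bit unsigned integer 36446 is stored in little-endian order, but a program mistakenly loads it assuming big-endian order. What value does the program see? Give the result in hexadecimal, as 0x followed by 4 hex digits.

0x5E8E

36446 in 16-bit hexadecimal is 0x8E5E.
Stored little-endian, the bytes at ascending addresses are 5E 8E.
Read back as big-endian, the last byte is least significant, giving 0x5E8E.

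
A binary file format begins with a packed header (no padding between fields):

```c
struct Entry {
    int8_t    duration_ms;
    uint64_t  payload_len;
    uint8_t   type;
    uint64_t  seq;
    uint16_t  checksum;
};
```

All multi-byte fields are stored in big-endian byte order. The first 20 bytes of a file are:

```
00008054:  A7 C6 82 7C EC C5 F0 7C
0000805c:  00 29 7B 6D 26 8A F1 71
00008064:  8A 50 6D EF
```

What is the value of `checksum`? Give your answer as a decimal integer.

28143

`checksum` follows `duration_ms` (1 B), `payload_len` (8 B), `type` (1 B), `seq` (8 B), so it starts at offset 1 + 8 + 1 + 8 = 18 and occupies 2 bytes.
Bytes at offsets 18..19: 6D EF.
Big-endian stores the most-significant byte at the lowest address.
The bytes are already most-significant first: 0x6DEF.
0x6DEF = 28143.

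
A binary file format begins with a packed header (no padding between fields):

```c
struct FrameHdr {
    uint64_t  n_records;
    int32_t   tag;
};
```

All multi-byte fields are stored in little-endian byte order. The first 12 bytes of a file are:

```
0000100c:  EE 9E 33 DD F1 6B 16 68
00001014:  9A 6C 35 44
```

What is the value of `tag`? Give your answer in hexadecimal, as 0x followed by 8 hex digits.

`tag` follows `n_records` (8 bytes), so it starts at byte offset 8 and occupies 4 bytes.
Bytes at offsets 8..11: 9A 6C 35 44.
In little-endian order the low byte comes first in memory.
Reassemble most-significant byte first: 44 35 6C 9A → 0x44356C9A.

0x44356C9A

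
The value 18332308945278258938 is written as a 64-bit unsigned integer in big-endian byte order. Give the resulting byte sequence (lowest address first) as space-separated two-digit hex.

18332308945278258938 in hexadecimal, padded to 64 bits, is 0xFE6971DB6406CEFA.
Split into bytes (most-significant first): FE 69 71 DB 64 06 CE FA.
Big-endian: lowest address holds the most-significant byte.
So the memory order matches the most-significant-first order: FE 69 71 DB 64 06 CE FA.

FE 69 71 DB 64 06 CE FA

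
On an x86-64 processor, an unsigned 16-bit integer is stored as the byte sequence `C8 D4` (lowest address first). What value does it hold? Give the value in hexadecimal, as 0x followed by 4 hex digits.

0xD4C8

In little-endian order the low byte comes first in memory.
Reassemble most-significant byte first: D4 C8 → 0xD4C8.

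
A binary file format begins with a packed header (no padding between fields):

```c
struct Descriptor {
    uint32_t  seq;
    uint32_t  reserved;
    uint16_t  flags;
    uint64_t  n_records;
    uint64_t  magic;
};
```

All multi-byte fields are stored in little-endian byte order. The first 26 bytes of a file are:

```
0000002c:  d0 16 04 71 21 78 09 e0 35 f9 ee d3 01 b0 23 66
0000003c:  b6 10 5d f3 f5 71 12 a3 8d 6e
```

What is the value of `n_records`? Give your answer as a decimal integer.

`n_records` follows `seq` (4 B), `reserved` (4 B), `flags` (2 B), so it starts at offset 4 + 4 + 2 = 10 and occupies 8 bytes.
Bytes at offsets 10..17: EE D3 01 B0 23 66 B6 10.
Little-endian stores the least-significant byte at the lowest address.
Reassemble most-significant byte first: 10 B6 66 23 B0 01 D3 EE → 0x10B66623B001D3EE.
0x10B66623B001D3EE = 1204262253830984686.

1204262253830984686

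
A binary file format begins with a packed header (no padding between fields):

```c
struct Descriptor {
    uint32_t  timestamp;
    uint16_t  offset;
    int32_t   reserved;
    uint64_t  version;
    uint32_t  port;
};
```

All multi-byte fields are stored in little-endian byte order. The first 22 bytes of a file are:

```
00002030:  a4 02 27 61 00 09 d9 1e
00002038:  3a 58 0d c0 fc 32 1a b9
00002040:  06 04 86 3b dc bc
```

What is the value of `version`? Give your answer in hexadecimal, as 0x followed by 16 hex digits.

0x0406B91A32FCC00D

`version` follows `timestamp` (4 B), `offset` (2 B), `reserved` (4 B), so it starts at offset 4 + 2 + 4 = 10 and occupies 8 bytes.
Bytes at offsets 10..17: 0D C0 FC 32 1A B9 06 04.
Little-endian stores the least-significant byte at the lowest address.
Reassemble most-significant byte first: 04 06 B9 1A 32 FC C0 0D → 0x0406B91A32FCC00D.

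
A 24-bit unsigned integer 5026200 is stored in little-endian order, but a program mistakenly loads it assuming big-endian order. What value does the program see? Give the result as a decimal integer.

10006860

5026200 in 24-bit hexadecimal is 0x4CB198.
Stored little-endian, the bytes at ascending addresses are 98 B1 4C.
Read back as big-endian, the last byte is least significant, giving 0x98B14C.
0x98B14C = 10006860.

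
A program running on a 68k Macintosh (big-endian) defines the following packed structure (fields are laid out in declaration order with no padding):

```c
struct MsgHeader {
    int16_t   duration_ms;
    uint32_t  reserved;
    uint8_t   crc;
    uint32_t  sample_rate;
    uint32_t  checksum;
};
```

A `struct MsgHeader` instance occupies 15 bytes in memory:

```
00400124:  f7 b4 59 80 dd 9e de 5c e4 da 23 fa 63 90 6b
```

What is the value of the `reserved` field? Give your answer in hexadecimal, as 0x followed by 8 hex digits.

`reserved` follows `duration_ms` (2 bytes), so it starts at byte offset 2 and occupies 4 bytes.
Bytes at offsets 2..5: 59 80 DD 9E.
Big-endian stores the most-significant byte at the lowest address.
The bytes are already most-significant first: 0x5980DD9E.

0x5980DD9E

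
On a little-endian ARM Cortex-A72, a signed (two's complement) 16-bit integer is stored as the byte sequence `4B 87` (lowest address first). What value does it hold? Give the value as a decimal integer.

Little-endian stores the least-significant byte at the lowest address.
Reassemble most-significant byte first: 87 4B → 0x874B.
Top bit is set, so as a signed 16-bit value this is 0x874B − 2^16 = -30901.

-30901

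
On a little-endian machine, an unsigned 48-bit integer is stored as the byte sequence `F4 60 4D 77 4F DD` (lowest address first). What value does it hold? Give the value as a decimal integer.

In little-endian order the low byte comes first in memory.
Reassemble most-significant byte first: DD 4F 77 4D 60 F4 → 0xDD4F774D60F4.
0xDD4F774D60F4 = 243333373714676.

243333373714676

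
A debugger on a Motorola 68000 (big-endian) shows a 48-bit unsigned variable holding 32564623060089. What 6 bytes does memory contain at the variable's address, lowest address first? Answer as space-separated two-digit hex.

32564623060089 in hexadecimal, padded to 48 bits, is 0x1D9E0ACA2C79.
Split into bytes (most-significant first): 1D 9E 0A CA 2C 79.
In big-endian order the high byte comes first in memory.
So the memory order matches the most-significant-first order: 1D 9E 0A CA 2C 79.

1D 9E 0A CA 2C 79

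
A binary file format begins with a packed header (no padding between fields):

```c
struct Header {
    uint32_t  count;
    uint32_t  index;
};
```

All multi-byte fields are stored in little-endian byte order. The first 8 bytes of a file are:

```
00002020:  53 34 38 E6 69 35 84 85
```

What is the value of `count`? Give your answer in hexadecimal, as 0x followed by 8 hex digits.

0xE6383453

`count` is the first field, at byte offset 0, occupying 4 bytes.
Bytes at offsets 0..3: 53 34 38 E6.
Little-endian stores the least-significant byte at the lowest address.
Reassemble most-significant byte first: E6 38 34 53 → 0xE6383453.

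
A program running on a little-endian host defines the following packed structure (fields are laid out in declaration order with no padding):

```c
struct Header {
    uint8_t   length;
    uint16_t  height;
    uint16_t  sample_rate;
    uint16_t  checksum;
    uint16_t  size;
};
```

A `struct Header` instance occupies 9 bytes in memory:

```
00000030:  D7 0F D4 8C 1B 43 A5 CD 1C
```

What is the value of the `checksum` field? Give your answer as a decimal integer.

`checksum` follows `length` (1 B), `height` (2 B), `sample_rate` (2 B), so it starts at offset 1 + 2 + 2 = 5 and occupies 2 bytes.
Bytes at offsets 5..6: 43 A5.
In little-endian order the low byte comes first in memory.
Reassemble most-significant byte first: A5 43 → 0xA543.
0xA543 = 42307.

42307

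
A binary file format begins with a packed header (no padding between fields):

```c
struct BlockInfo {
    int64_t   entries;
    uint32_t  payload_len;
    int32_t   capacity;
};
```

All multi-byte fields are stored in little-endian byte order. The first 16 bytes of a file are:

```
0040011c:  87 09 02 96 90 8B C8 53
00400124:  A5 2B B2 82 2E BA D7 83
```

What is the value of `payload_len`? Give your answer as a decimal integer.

`payload_len` follows `entries` (8 bytes), so it starts at byte offset 8 and occupies 4 bytes.
Bytes at offsets 8..11: A5 2B B2 82.
In little-endian order the low byte comes first in memory.
Reassemble most-significant byte first: 82 B2 2B A5 → 0x82B22BA5.
0x82B22BA5 = 2192714661.

2192714661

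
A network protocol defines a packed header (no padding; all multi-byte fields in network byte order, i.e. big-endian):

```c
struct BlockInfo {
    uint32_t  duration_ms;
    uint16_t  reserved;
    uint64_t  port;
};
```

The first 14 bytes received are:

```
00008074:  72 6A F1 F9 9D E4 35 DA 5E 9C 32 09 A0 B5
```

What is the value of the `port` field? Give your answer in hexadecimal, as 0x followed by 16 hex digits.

0x35DA5E9C3209A0B5

`port` follows `duration_ms` (4 B), `reserved` (2 B), so it starts at offset 4 + 2 = 6 and occupies 8 bytes.
Bytes at offsets 6..13: 35 DA 5E 9C 32 09 A0 B5.
In big-endian order the high byte comes first in memory.
The bytes are already most-significant first: 0x35DA5E9C3209A0B5.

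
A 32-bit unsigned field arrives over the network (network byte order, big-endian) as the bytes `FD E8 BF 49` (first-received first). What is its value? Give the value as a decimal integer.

4259888969

In big-endian order the high byte comes first in memory.
The bytes are already most-significant first: 0xFDE8BF49.
0xFDE8BF49 = 4259888969.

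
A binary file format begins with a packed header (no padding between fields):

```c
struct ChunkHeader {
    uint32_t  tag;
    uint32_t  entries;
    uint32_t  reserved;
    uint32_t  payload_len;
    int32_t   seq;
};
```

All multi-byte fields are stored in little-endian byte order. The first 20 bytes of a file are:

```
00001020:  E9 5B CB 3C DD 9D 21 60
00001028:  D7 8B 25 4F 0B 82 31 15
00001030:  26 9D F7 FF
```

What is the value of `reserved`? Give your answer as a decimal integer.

1327860695

`reserved` follows `tag` (4 B), `entries` (4 B), so it starts at offset 4 + 4 = 8 and occupies 4 bytes.
Bytes at offsets 8..11: D7 8B 25 4F.
In little-endian order the low byte comes first in memory.
Reassemble most-significant byte first: 4F 25 8B D7 → 0x4F258BD7.
0x4F258BD7 = 1327860695.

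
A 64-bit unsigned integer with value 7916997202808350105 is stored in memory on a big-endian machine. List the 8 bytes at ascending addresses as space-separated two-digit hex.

6D DE D3 02 89 27 25 99

7916997202808350105 in hexadecimal, padded to 64 bits, is 0x6DDED30289272599.
Split into bytes (most-significant first): 6D DE D3 02 89 27 25 99.
Big-endian stores the most-significant byte at the lowest address.
So the memory order matches the most-significant-first order: 6D DE D3 02 89 27 25 99.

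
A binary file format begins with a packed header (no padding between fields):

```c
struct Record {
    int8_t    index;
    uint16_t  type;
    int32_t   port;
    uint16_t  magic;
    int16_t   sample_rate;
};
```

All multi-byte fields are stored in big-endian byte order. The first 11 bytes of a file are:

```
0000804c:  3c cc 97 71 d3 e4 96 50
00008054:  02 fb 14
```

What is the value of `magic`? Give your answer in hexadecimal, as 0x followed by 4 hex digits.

`magic` follows `index` (1 B), `type` (2 B), `port` (4 B), so it starts at offset 1 + 2 + 4 = 7 and occupies 2 bytes.
Bytes at offsets 7..8: 50 02.
Big-endian: lowest address holds the most-significant byte.
The bytes are already most-significant first: 0x5002.

0x5002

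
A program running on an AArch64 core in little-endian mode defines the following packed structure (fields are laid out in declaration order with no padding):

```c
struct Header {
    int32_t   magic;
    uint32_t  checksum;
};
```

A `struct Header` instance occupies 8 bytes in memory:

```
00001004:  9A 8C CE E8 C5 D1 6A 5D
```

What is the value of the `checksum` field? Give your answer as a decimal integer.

`checksum` follows `magic` (4 bytes), so it starts at byte offset 4 and occupies 4 bytes.
Bytes at offsets 4..7: C5 D1 6A 5D.
Little-endian stores the least-significant byte at the lowest address.
Reassemble most-significant byte first: 5D 6A D1 C5 → 0x5D6AD1C5.
0x5D6AD1C5 = 1567281605.

1567281605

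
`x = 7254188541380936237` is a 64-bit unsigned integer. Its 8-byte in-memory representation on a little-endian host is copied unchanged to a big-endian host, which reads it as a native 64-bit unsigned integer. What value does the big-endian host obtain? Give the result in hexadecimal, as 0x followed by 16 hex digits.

0x2D42B8460B0EAC64

7254188541380936237 in 64-bit hexadecimal is 0x64AC0E0B46B8422D.
Stored little-endian, the bytes at ascending addresses are 2D 42 B8 46 0B 0E AC 64.
Read back as big-endian, the last byte is least significant, giving 0x2D42B8460B0EAC64.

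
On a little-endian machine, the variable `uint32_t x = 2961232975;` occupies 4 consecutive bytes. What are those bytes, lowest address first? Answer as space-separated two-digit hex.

2961232975 in hexadecimal, padded to 32 bits, is 0xB080D44F.
Split into bytes (most-significant first): B0 80 D4 4F.
In little-endian order the low byte comes first in memory.
So at ascending addresses the bytes are 4F D4 80 B0.

4F D4 80 B0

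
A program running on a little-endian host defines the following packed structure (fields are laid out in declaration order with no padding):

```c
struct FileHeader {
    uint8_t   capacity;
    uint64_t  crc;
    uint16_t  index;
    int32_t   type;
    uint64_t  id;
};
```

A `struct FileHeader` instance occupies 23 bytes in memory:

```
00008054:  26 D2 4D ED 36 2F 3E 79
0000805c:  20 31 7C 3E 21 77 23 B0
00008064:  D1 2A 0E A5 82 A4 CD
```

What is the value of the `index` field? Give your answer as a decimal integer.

31793

`index` follows `capacity` (1 B), `crc` (8 B), so it starts at offset 1 + 8 = 9 and occupies 2 bytes.
Bytes at offsets 9..10: 31 7C.
Little-endian stores the least-significant byte at the lowest address.
Reassemble most-significant byte first: 7C 31 → 0x7C31.
0x7C31 = 31793.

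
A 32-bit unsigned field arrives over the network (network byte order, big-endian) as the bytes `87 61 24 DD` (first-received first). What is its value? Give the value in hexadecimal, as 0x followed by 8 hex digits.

In big-endian order the high byte comes first in memory.
The bytes are already most-significant first: 0x876124DD.

0x876124DD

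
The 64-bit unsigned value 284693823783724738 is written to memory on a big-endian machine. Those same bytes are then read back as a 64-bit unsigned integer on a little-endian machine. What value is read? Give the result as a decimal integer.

284693823783724738 in 64-bit hexadecimal is 0x03F36F863C6066C2.
Stored big-endian, the bytes at ascending addresses are 03 F3 6F 86 3C 60 66 C2.
Read back as little-endian, the first byte is least significant, giving 0xC266603C866FF303.
0xC266603C866FF303 = 14007989504052294403.

14007989504052294403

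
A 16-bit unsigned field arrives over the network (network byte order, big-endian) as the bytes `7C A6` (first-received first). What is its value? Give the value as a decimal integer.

Big-endian stores the most-significant byte at the lowest address.
The bytes are already most-significant first: 0x7CA6.
0x7CA6 = 31910.

31910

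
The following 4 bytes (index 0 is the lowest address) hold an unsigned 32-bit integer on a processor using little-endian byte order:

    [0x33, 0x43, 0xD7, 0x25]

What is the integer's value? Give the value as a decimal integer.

634864435

In little-endian order the low byte comes first in memory.
Reassemble most-significant byte first: 25 D7 43 33 → 0x25D74333.
0x25D74333 = 634864435.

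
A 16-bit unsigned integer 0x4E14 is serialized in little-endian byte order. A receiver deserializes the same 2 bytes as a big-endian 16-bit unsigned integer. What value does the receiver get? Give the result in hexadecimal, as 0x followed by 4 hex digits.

0x144E

Stored little-endian, the bytes at ascending addresses are 14 4E.
Read back as big-endian, the last byte is least significant, giving 0x144E.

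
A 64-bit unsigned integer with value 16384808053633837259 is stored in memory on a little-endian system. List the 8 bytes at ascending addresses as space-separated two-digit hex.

16384808053633837259 in hexadecimal, padded to 64 bits, is 0xE362881D45CDE8CB.
Split into bytes (most-significant first): E3 62 88 1D 45 CD E8 CB.
Little-endian stores the least-significant byte at the lowest address.
So at ascending addresses the bytes are CB E8 CD 45 1D 88 62 E3.

CB E8 CD 45 1D 88 62 E3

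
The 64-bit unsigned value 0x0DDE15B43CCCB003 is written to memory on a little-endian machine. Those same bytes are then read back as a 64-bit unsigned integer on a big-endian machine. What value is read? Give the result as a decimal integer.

Stored little-endian, the bytes at ascending addresses are 03 B0 CC 3C B4 15 DE 0D.
Read back as big-endian, the last byte is least significant, giving 0x03B0CC3CB415DE0D.
0x03B0CC3CB415DE0D = 265936939106295309.

265936939106295309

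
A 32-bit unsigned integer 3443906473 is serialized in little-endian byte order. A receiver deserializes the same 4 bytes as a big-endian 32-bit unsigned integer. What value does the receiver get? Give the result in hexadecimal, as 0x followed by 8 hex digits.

3443906473 in 32-bit hexadecimal is 0xCD45D7A9.
Stored little-endian, the bytes at ascending addresses are A9 D7 45 CD.
Read back as big-endian, the last byte is least significant, giving 0xA9D745CD.

0xA9D745CD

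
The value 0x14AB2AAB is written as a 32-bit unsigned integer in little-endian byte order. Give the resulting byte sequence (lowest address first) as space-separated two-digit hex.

AB 2A AB 14

Split into bytes (most-significant first): 14 AB 2A AB.
In little-endian order the low byte comes first in memory.
So at ascending addresses the bytes are AB 2A AB 14.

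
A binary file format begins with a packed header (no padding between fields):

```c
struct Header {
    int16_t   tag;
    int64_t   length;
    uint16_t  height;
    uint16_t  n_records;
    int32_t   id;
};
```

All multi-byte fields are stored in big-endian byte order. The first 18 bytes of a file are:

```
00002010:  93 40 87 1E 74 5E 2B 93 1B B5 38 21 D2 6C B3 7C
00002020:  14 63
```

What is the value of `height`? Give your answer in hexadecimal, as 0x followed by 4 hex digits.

`height` follows `tag` (2 B), `length` (8 B), so it starts at offset 2 + 8 = 10 and occupies 2 bytes.
Bytes at offsets 10..11: 38 21.
Big-endian: lowest address holds the most-significant byte.
The bytes are already most-significant first: 0x3821.

0x3821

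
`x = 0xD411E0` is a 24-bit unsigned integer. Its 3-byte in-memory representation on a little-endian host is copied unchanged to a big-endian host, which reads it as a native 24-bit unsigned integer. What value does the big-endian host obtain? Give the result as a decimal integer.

Stored little-endian, the bytes at ascending addresses are E0 11 D4.
Read back as big-endian, the last byte is least significant, giving 0xE011D4.
0xE011D4 = 14684628.

14684628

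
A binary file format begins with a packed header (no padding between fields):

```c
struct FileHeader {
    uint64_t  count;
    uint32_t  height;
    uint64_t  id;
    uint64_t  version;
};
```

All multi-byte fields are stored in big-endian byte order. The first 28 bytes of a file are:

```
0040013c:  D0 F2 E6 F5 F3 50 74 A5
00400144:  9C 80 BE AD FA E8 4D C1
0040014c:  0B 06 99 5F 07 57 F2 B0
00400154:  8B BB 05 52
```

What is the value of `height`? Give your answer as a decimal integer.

2625683117

`height` follows `count` (8 bytes), so it starts at byte offset 8 and occupies 4 bytes.
Bytes at offsets 8..11: 9C 80 BE AD.
Big-endian stores the most-significant byte at the lowest address.
The bytes are already most-significant first: 0x9C80BEAD.
0x9C80BEAD = 2625683117.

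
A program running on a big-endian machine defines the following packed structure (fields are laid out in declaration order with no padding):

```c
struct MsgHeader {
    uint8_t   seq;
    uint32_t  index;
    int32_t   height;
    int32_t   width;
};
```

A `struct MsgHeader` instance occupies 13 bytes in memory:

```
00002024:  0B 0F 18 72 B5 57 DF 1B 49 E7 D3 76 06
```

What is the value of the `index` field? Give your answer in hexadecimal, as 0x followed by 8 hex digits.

`index` follows `seq` (1 byte), so it starts at byte offset 1 and occupies 4 bytes.
Bytes at offsets 1..4: 0F 18 72 B5.
Big-endian: lowest address holds the most-significant byte.
The bytes are already most-significant first: 0x0F1872B5.

0x0F1872B5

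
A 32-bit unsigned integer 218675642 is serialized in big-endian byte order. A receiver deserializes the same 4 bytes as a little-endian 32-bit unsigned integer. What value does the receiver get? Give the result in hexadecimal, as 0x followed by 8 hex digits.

0xBAB9080D

218675642 in 32-bit hexadecimal is 0x0D08B9BA.
Stored big-endian, the bytes at ascending addresses are 0D 08 B9 BA.
Read back as little-endian, the first byte is least significant, giving 0xBAB9080D.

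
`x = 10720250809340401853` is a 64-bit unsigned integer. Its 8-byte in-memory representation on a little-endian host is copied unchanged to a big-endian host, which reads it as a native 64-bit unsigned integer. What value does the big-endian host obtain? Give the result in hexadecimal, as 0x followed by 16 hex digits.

0xBD18D41150FBC594

10720250809340401853 in 64-bit hexadecimal is 0x94C5FB5011D418BD.
Stored little-endian, the bytes at ascending addresses are BD 18 D4 11 50 FB C5 94.
Read back as big-endian, the last byte is least significant, giving 0xBD18D41150FBC594.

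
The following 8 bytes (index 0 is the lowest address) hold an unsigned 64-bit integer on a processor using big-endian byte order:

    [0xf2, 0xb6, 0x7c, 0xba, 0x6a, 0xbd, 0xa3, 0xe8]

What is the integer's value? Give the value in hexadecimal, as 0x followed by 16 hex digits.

In big-endian order the high byte comes first in memory.
The bytes are already most-significant first: 0xF2B67CBA6ABDA3E8.

0xF2B67CBA6ABDA3E8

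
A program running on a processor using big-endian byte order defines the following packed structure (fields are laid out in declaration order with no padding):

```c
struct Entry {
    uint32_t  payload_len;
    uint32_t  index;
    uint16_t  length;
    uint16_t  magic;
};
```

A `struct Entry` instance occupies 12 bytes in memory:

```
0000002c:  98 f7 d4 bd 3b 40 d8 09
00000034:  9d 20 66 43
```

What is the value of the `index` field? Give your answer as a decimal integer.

994105353

`index` follows `payload_len` (4 bytes), so it starts at byte offset 4 and occupies 4 bytes.
Bytes at offsets 4..7: 3B 40 D8 09.
Big-endian: lowest address holds the most-significant byte.
The bytes are already most-significant first: 0x3B40D809.
0x3B40D809 = 994105353.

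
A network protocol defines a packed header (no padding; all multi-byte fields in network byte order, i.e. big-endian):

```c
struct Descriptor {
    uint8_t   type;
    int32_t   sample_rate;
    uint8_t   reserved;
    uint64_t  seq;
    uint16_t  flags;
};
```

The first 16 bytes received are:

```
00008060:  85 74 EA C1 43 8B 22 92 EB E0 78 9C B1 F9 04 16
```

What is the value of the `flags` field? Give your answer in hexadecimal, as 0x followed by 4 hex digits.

0x0416

`flags` follows `type` (1 B), `sample_rate` (4 B), `reserved` (1 B), `seq` (8 B), so it starts at offset 1 + 4 + 1 + 8 = 14 and occupies 2 bytes.
Bytes at offsets 14..15: 04 16.
In big-endian order the high byte comes first in memory.
The bytes are already most-significant first: 0x0416.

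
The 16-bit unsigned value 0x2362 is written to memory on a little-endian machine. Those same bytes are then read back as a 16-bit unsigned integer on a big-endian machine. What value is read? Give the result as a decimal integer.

25123

Stored little-endian, the bytes at ascending addresses are 62 23.
Read back as big-endian, the last byte is least significant, giving 0x6223.
0x6223 = 25123.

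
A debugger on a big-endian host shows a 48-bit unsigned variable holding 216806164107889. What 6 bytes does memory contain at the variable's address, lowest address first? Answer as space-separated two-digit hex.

C5 2F 1E 65 92 71

216806164107889 in hexadecimal, padded to 48 bits, is 0xC52F1E659271.
Split into bytes (most-significant first): C5 2F 1E 65 92 71.
Big-endian: lowest address holds the most-significant byte.
So the memory order matches the most-significant-first order: C5 2F 1E 65 92 71.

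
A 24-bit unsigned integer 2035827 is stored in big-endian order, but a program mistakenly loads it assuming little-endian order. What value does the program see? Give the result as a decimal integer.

7540767

2035827 in 24-bit hexadecimal is 0x1F1073.
Stored big-endian, the bytes at ascending addresses are 1F 10 73.
Read back as little-endian, the first byte is least significant, giving 0x73101F.
0x73101F = 7540767.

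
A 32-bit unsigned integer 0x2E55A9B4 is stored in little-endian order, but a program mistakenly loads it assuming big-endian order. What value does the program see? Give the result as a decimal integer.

Stored little-endian, the bytes at ascending addresses are B4 A9 55 2E.
Read back as big-endian, the last byte is least significant, giving 0xB4A9552E.
0xB4A9552E = 3030996270.

3030996270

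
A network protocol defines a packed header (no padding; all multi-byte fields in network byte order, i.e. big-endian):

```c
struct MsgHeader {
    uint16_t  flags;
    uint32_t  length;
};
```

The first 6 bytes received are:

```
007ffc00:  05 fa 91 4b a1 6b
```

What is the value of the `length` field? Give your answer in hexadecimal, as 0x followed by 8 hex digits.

0x914BA16B

`length` follows `flags` (2 bytes), so it starts at byte offset 2 and occupies 4 bytes.
Bytes at offsets 2..5: 91 4B A1 6B.
Big-endian stores the most-significant byte at the lowest address.
The bytes are already most-significant first: 0x914BA16B.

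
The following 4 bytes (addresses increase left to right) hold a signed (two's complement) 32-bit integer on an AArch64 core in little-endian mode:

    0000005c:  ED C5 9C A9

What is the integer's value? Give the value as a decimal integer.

-1449343507

In little-endian order the low byte comes first in memory.
Reassemble most-significant byte first: A9 9C C5 ED → 0xA99CC5ED.
Top bit is set, so as a signed 32-bit value this is 0xA99CC5ED − 2^32 = -1449343507.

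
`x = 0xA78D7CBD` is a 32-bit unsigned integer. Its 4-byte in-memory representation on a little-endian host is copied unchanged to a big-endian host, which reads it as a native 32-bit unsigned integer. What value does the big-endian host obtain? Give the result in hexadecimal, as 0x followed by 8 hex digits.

Stored little-endian, the bytes at ascending addresses are BD 7C 8D A7.
Read back as big-endian, the last byte is least significant, giving 0xBD7C8DA7.

0xBD7C8DA7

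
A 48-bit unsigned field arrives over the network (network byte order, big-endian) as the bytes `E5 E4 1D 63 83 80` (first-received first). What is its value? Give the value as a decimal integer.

252767908365184

Big-endian stores the most-significant byte at the lowest address.
The bytes are already most-significant first: 0xE5E41D638380.
0xE5E41D638380 = 252767908365184.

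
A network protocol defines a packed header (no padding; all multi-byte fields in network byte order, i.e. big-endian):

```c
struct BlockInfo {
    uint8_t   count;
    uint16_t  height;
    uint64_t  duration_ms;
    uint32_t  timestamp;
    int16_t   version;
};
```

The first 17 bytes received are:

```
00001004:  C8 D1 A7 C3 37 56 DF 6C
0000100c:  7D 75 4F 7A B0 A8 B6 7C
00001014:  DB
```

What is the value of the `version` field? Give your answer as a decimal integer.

31963

`version` follows `count` (1 B), `height` (2 B), `duration_ms` (8 B), `timestamp` (4 B), so it starts at offset 1 + 2 + 8 + 4 = 15 and occupies 2 bytes.
Bytes at offsets 15..16: 7C DB.
In big-endian order the high byte comes first in memory.
The bytes are already most-significant first: 0x7CDB.
0x7CDB = 31963.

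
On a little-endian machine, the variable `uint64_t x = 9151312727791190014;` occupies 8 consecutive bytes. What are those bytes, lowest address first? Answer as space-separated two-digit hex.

9151312727791190014 in hexadecimal, padded to 64 bits, is 0x7EFFFE70B0813FFE.
Split into bytes (most-significant first): 7E FF FE 70 B0 81 3F FE.
Little-endian: lowest address holds the least-significant byte.
So at ascending addresses the bytes are FE 3F 81 B0 70 FE FF 7E.

FE 3F 81 B0 70 FE FF 7E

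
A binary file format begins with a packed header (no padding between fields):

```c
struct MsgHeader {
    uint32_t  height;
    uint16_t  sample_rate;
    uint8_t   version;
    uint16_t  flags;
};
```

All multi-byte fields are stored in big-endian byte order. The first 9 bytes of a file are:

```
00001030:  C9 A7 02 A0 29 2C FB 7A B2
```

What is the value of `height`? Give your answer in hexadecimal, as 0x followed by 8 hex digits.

`height` is the first field, at byte offset 0, occupying 4 bytes.
Bytes at offsets 0..3: C9 A7 02 A0.
Big-endian stores the most-significant byte at the lowest address.
The bytes are already most-significant first: 0xC9A702A0.

0xC9A702A0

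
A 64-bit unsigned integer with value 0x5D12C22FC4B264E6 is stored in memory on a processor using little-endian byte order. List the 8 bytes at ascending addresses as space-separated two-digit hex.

E6 64 B2 C4 2F C2 12 5D

Split into bytes (most-significant first): 5D 12 C2 2F C4 B2 64 E6.
Little-endian stores the least-significant byte at the lowest address.
So at ascending addresses the bytes are E6 64 B2 C4 2F C2 12 5D.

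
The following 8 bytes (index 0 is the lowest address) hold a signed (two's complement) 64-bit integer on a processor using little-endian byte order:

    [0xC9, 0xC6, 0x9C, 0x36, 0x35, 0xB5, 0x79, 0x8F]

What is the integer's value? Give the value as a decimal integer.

Little-endian stores the least-significant byte at the lowest address.
Reassemble most-significant byte first: 8F 79 B5 35 36 9C C6 C9 → 0x8F79B535369CC6C9.
Top bit is set, so as a signed 64-bit value this is 0x8F79B535369CC6C9 − 2^64 = -8108250413949729079.

-8108250413949729079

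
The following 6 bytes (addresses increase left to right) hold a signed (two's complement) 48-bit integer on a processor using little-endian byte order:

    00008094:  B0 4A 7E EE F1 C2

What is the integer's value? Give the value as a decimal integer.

Little-endian stores the least-significant byte at the lowest address.
Reassemble most-significant byte first: C2 F1 EE 7E 4A B0 → 0xC2F1EE7E4AB0.
Top bit is set, so as a signed 48-bit value this is 0xC2F1EE7E4AB0 − 2^48 = -67130632549712.

-67130632549712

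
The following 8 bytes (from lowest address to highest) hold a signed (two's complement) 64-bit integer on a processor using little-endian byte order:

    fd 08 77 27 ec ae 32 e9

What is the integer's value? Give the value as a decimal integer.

In little-endian order the low byte comes first in memory.
Reassemble most-significant byte first: E9 32 AE EC 27 77 08 FD → 0xE932AEEC277708FD.
Top bit is set, so as a signed 64-bit value this is 0xE932AEEC277708FD − 2^64 = -1643058584739182339.

-1643058584739182339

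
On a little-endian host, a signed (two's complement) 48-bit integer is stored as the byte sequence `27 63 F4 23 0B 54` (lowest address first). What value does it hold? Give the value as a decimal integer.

Little-endian stores the least-significant byte at the lowest address.
Reassemble most-significant byte first: 54 0B 23 F4 63 27 → 0x540B23F46327.
0x540B23F46327 = 92406824592167.

92406824592167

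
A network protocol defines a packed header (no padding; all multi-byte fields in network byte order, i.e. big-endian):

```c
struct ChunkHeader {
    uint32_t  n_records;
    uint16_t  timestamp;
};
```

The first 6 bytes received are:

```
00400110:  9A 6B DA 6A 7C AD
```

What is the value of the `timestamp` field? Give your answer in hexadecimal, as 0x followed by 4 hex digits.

0x7CAD

`timestamp` follows `n_records` (4 bytes), so it starts at byte offset 4 and occupies 2 bytes.
Bytes at offsets 4..5: 7C AD.
In big-endian order the high byte comes first in memory.
The bytes are already most-significant first: 0x7CAD.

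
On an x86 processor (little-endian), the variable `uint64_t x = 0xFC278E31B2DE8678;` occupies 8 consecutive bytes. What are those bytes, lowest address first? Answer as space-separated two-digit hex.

78 86 DE B2 31 8E 27 FC

Split into bytes (most-significant first): FC 27 8E 31 B2 DE 86 78.
In little-endian order the low byte comes first in memory.
So at ascending addresses the bytes are 78 86 DE B2 31 8E 27 FC.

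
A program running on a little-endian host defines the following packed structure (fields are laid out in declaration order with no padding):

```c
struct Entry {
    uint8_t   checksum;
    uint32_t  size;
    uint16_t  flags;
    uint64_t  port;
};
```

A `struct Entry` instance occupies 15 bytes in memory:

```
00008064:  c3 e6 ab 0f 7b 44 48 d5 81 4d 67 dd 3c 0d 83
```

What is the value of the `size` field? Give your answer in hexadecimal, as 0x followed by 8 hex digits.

0x7B0FABE6

`size` follows `checksum` (1 byte), so it starts at byte offset 1 and occupies 4 bytes.
Bytes at offsets 1..4: E6 AB 0F 7B.
Little-endian: lowest address holds the least-significant byte.
Reassemble most-significant byte first: 7B 0F AB E6 → 0x7B0FABE6.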